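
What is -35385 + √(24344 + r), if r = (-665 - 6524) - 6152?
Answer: -35385 + √11003 ≈ -35280.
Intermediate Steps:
r = -13341 (r = -7189 - 6152 = -13341)
-35385 + √(24344 + r) = -35385 + √(24344 - 13341) = -35385 + √11003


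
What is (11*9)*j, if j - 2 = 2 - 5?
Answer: -99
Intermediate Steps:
j = -1 (j = 2 + (2 - 5) = 2 - 3 = -1)
(11*9)*j = (11*9)*(-1) = 99*(-1) = -99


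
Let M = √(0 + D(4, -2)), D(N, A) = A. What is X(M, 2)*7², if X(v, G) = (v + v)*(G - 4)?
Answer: -196*I*√2 ≈ -277.19*I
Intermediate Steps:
M = I*√2 (M = √(0 - 2) = √(-2) = I*√2 ≈ 1.4142*I)
X(v, G) = 2*v*(-4 + G) (X(v, G) = (2*v)*(-4 + G) = 2*v*(-4 + G))
X(M, 2)*7² = (2*(I*√2)*(-4 + 2))*7² = (2*(I*√2)*(-2))*49 = -4*I*√2*49 = -196*I*√2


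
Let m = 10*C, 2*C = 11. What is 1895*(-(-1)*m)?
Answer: 104225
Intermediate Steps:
C = 11/2 (C = (1/2)*11 = 11/2 ≈ 5.5000)
m = 55 (m = 10*(11/2) = 55)
1895*(-(-1)*m) = 1895*(-(-1)*55) = 1895*(-1*(-55)) = 1895*55 = 104225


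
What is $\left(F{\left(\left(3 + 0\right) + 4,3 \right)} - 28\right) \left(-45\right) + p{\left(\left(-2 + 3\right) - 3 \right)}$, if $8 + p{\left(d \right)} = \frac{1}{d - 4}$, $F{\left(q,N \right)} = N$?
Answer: $\frac{6701}{6} \approx 1116.8$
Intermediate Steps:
$p{\left(d \right)} = -8 + \frac{1}{-4 + d}$ ($p{\left(d \right)} = -8 + \frac{1}{d - 4} = -8 + \frac{1}{-4 + d}$)
$\left(F{\left(\left(3 + 0\right) + 4,3 \right)} - 28\right) \left(-45\right) + p{\left(\left(-2 + 3\right) - 3 \right)} = \left(3 - 28\right) \left(-45\right) + \frac{33 - 8 \left(\left(-2 + 3\right) - 3\right)}{-4 + \left(\left(-2 + 3\right) - 3\right)} = \left(-25\right) \left(-45\right) + \frac{33 - 8 \left(1 - 3\right)}{-4 + \left(1 - 3\right)} = 1125 + \frac{33 - -16}{-4 - 2} = 1125 + \frac{33 + 16}{-6} = 1125 - \frac{49}{6} = \frac{6701}{6}$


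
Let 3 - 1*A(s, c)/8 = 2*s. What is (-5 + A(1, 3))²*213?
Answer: 1917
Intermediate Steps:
A(s, c) = 24 - 16*s
(-5 + A(1, 3))²*213 = (-5 + (24 - 16*1))²*213 = (-5 + (24 - 16))²*213 = (-5 + 8)²*213 = 3²*213 = 9*213 = 1917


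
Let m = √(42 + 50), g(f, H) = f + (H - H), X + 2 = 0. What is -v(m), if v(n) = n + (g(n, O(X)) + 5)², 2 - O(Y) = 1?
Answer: -117 - 22*√23 ≈ -222.51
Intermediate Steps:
X = -2 (X = -2 + 0 = -2)
O(Y) = 1 (O(Y) = 2 - 1*1 = 2 - 1 = 1)
g(f, H) = f (g(f, H) = f + 0 = f)
m = 2*√23 (m = √92 = 2*√23 ≈ 9.5917)
v(n) = n + (5 + n)² (v(n) = n + (n + 5)² = n + (5 + n)²)
-v(m) = -(2*√23 + (5 + 2*√23)²) = -((5 + 2*√23)² + 2*√23) = -(5 + 2*√23)² - 2*√23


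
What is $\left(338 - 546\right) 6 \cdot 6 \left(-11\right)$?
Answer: $82368$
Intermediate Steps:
$\left(338 - 546\right) 6 \cdot 6 \left(-11\right) = \left(338 - 546\right) 36 \left(-11\right) = \left(338 - 546\right) \left(-396\right) = \left(-208\right) \left(-396\right) = 82368$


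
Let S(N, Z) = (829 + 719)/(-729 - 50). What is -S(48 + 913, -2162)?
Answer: 1548/779 ≈ 1.9872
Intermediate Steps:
S(N, Z) = -1548/779 (S(N, Z) = 1548/(-779) = 1548*(-1/779) = -1548/779)
-S(48 + 913, -2162) = -1*(-1548/779) = 1548/779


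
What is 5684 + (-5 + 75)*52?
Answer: 9324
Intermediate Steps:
5684 + (-5 + 75)*52 = 5684 + 70*52 = 5684 + 3640 = 9324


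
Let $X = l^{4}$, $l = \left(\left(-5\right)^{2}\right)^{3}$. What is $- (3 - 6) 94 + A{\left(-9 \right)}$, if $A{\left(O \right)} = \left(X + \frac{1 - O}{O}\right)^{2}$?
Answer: $\frac{287769807982840564548969268798851067}{81} \approx 3.5527 \cdot 10^{33}$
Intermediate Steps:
$l = 15625$ ($l = 25^{3} = 15625$)
$X = 59604644775390625$ ($X = 15625^{4} = 59604644775390625$)
$A{\left(O \right)} = \left(59604644775390625 + \frac{1 - O}{O}\right)^{2}$
$- (3 - 6) 94 + A{\left(-9 \right)} = - (3 - 6) 94 + \frac{\left(1 + 59604644775390624 \left(-9\right)\right)^{2}}{81} = \left(-1\right) \left(-3\right) 94 + \frac{\left(1 - 536441802978515616\right)^{2}}{81} = 3 \cdot 94 + \frac{\left(-536441802978515615\right)^{2}}{81} = 282 + \frac{1}{81} \cdot 287769807982840564548969268798828225 = 282 + \frac{287769807982840564548969268798828225}{81} = \frac{287769807982840564548969268798851067}{81}$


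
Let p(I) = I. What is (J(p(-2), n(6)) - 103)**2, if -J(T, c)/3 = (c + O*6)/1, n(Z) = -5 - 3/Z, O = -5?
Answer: 49/4 ≈ 12.250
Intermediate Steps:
J(T, c) = 90 - 3*c (J(T, c) = -3*(c - 5*6)/1 = -3*(c - 30) = -3*(-30 + c) = 90 - 3*c)
(J(p(-2), n(6)) - 103)**2 = ((90 - 3*(-5 - 3/6)) - 103)**2 = ((90 - 3*(-5 - 3*1/6)) - 103)**2 = ((90 - 3*(-5 - 1/2)) - 103)**2 = ((90 - 3*(-11/2)) - 103)**2 = ((90 + 33/2) - 103)**2 = (213/2 - 103)**2 = (7/2)**2 = 49/4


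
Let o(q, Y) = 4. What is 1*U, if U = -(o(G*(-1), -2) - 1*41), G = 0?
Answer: 37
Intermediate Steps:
U = 37 (U = -(4 - 1*41) = -(4 - 41) = -1*(-37) = 37)
1*U = 1*37 = 37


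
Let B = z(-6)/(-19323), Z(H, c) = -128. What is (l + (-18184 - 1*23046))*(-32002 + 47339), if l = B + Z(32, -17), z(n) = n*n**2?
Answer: -1361858147874/2147 ≈ -6.3431e+8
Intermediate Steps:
z(n) = n**3
B = 24/2147 (B = (-6)**3/(-19323) = -216*(-1/19323) = 24/2147 ≈ 0.011178)
l = -274792/2147 (l = 24/2147 - 128 = -274792/2147 ≈ -127.99)
(l + (-18184 - 1*23046))*(-32002 + 47339) = (-274792/2147 + (-18184 - 1*23046))*(-32002 + 47339) = (-274792/2147 + (-18184 - 23046))*15337 = (-274792/2147 - 41230)*15337 = -88795602/2147*15337 = -1361858147874/2147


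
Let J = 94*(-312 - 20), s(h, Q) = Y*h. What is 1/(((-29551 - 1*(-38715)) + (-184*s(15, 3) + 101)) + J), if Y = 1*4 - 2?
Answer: -1/27463 ≈ -3.6413e-5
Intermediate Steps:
Y = 2 (Y = 4 - 2 = 2)
s(h, Q) = 2*h
J = -31208 (J = 94*(-332) = -31208)
1/(((-29551 - 1*(-38715)) + (-184*s(15, 3) + 101)) + J) = 1/(((-29551 - 1*(-38715)) + (-368*15 + 101)) - 31208) = 1/(((-29551 + 38715) + (-184*30 + 101)) - 31208) = 1/((9164 + (-5520 + 101)) - 31208) = 1/((9164 - 5419) - 31208) = 1/(3745 - 31208) = 1/(-27463) = -1/27463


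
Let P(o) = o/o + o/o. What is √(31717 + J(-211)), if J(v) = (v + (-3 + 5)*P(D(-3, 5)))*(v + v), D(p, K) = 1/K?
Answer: √119071 ≈ 345.07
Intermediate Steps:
P(o) = 2 (P(o) = 1 + 1 = 2)
J(v) = 2*v*(4 + v) (J(v) = (v + (-3 + 5)*2)*(v + v) = (v + 2*2)*(2*v) = (v + 4)*(2*v) = (4 + v)*(2*v) = 2*v*(4 + v))
√(31717 + J(-211)) = √(31717 + 2*(-211)*(4 - 211)) = √(31717 + 2*(-211)*(-207)) = √(31717 + 87354) = √119071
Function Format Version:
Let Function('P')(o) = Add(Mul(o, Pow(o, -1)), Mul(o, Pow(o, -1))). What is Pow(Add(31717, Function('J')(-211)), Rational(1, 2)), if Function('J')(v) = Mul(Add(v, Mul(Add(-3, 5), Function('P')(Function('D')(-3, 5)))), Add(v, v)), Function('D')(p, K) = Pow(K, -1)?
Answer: Pow(119071, Rational(1, 2)) ≈ 345.07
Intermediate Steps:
Function('P')(o) = 2 (Function('P')(o) = Add(1, 1) = 2)
Function('J')(v) = Mul(2, v, Add(4, v)) (Function('J')(v) = Mul(Add(v, Mul(Add(-3, 5), 2)), Add(v, v)) = Mul(Add(v, Mul(2, 2)), Mul(2, v)) = Mul(Add(v, 4), Mul(2, v)) = Mul(Add(4, v), Mul(2, v)) = Mul(2, v, Add(4, v)))
Pow(Add(31717, Function('J')(-211)), Rational(1, 2)) = Pow(Add(31717, Mul(2, -211, Add(4, -211))), Rational(1, 2)) = Pow(Add(31717, Mul(2, -211, -207)), Rational(1, 2)) = Pow(Add(31717, 87354), Rational(1, 2)) = Pow(119071, Rational(1, 2))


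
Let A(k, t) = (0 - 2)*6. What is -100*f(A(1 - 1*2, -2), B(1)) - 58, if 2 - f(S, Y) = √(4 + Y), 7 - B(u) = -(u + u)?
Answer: -258 + 100*√13 ≈ 102.56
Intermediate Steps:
B(u) = 7 + 2*u (B(u) = 7 - (-1)*(u + u) = 7 - (-1)*2*u = 7 - (-2)*u = 7 + 2*u)
A(k, t) = -12 (A(k, t) = -2*6 = -12)
f(S, Y) = 2 - √(4 + Y)
-100*f(A(1 - 1*2, -2), B(1)) - 58 = -100*(2 - √(4 + (7 + 2*1))) - 58 = -100*(2 - √(4 + (7 + 2))) - 58 = -100*(2 - √(4 + 9)) - 58 = -100*(2 - √13) - 58 = (-200 + 100*√13) - 58 = -258 + 100*√13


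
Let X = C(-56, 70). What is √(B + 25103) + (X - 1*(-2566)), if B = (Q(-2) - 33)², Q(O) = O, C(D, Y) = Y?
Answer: 2636 + 2*√6582 ≈ 2798.3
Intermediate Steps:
X = 70
B = 1225 (B = (-2 - 33)² = (-35)² = 1225)
√(B + 25103) + (X - 1*(-2566)) = √(1225 + 25103) + (70 - 1*(-2566)) = √26328 + (70 + 2566) = 2*√6582 + 2636 = 2636 + 2*√6582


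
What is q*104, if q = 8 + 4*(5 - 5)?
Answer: 832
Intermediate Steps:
q = 8 (q = 8 + 4*0 = 8 + 0 = 8)
q*104 = 8*104 = 832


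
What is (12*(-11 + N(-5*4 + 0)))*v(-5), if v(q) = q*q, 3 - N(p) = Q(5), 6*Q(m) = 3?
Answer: -2550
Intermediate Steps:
Q(m) = ½ (Q(m) = (⅙)*3 = ½)
N(p) = 5/2 (N(p) = 3 - 1*½ = 3 - ½ = 5/2)
v(q) = q²
(12*(-11 + N(-5*4 + 0)))*v(-5) = (12*(-11 + 5/2))*(-5)² = (12*(-17/2))*25 = -102*25 = -2550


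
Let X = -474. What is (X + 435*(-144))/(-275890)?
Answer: 31557/137945 ≈ 0.22877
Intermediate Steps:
(X + 435*(-144))/(-275890) = (-474 + 435*(-144))/(-275890) = (-474 - 62640)*(-1/275890) = -63114*(-1/275890) = 31557/137945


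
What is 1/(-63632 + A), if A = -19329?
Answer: -1/82961 ≈ -1.2054e-5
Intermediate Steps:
1/(-63632 + A) = 1/(-63632 - 19329) = 1/(-82961) = -1/82961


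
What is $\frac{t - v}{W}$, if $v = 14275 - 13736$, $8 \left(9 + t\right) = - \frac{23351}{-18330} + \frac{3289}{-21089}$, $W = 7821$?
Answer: $- \frac{1694252884211}{24186371798160} \approx -0.07005$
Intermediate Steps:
$t = - \frac{27400256771}{3092490960}$ ($t = -9 + \frac{- \frac{23351}{-18330} + \frac{3289}{-21089}}{8} = -9 + \frac{\left(-23351\right) \left(- \frac{1}{18330}\right) + 3289 \left(- \frac{1}{21089}\right)}{8} = -9 + \frac{\frac{23351}{18330} - \frac{3289}{21089}}{8} = -9 + \frac{1}{8} \cdot \frac{432161869}{386561370} = -9 + \frac{432161869}{3092490960} = - \frac{27400256771}{3092490960} \approx -8.8603$)
$v = 539$
$\frac{t - v}{W} = \frac{- \frac{27400256771}{3092490960} - 539}{7821} = \left(- \frac{27400256771}{3092490960} - 539\right) \frac{1}{7821} = \left(- \frac{1694252884211}{3092490960}\right) \frac{1}{7821} = - \frac{1694252884211}{24186371798160}$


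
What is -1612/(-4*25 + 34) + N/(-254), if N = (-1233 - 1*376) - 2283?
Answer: 166580/4191 ≈ 39.747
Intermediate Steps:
N = -3892 (N = (-1233 - 376) - 2283 = -1609 - 2283 = -3892)
-1612/(-4*25 + 34) + N/(-254) = -1612/(-4*25 + 34) - 3892/(-254) = -1612/(-100 + 34) - 3892*(-1/254) = -1612/(-66) + 1946/127 = -1612*(-1/66) + 1946/127 = 806/33 + 1946/127 = 166580/4191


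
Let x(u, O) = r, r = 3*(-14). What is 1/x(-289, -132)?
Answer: -1/42 ≈ -0.023810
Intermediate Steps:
r = -42
x(u, O) = -42
1/x(-289, -132) = 1/(-42) = -1/42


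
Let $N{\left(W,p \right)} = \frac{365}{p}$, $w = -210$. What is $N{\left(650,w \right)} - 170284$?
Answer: $- \frac{7152001}{42} \approx -1.7029 \cdot 10^{5}$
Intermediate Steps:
$N{\left(650,w \right)} - 170284 = \frac{365}{-210} - 170284 = 365 \left(- \frac{1}{210}\right) - 170284 = - \frac{73}{42} - 170284 = - \frac{7152001}{42}$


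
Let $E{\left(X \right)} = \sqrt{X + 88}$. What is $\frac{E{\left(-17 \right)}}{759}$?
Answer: $\frac{\sqrt{71}}{759} \approx 0.011102$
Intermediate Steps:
$E{\left(X \right)} = \sqrt{88 + X}$
$\frac{E{\left(-17 \right)}}{759} = \frac{\sqrt{88 - 17}}{759} = \sqrt{71} \cdot \frac{1}{759} = \frac{\sqrt{71}}{759}$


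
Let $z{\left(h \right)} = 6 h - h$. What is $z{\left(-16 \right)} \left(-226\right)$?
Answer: $18080$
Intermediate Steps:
$z{\left(h \right)} = 5 h$
$z{\left(-16 \right)} \left(-226\right) = 5 \left(-16\right) \left(-226\right) = \left(-80\right) \left(-226\right) = 18080$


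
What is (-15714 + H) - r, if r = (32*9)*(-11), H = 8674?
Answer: -3872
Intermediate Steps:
r = -3168 (r = 288*(-11) = -3168)
(-15714 + H) - r = (-15714 + 8674) - 1*(-3168) = -7040 + 3168 = -3872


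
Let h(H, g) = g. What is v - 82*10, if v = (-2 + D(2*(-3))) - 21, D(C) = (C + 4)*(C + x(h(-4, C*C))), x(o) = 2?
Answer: -835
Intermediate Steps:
D(C) = (2 + C)*(4 + C) (D(C) = (C + 4)*(C + 2) = (4 + C)*(2 + C) = (2 + C)*(4 + C))
v = -15 (v = (-2 + (8 + (2*(-3))**2 + 6*(2*(-3)))) - 21 = (-2 + (8 + (-6)**2 + 6*(-6))) - 21 = (-2 + (8 + 36 - 36)) - 21 = (-2 + 8) - 21 = 6 - 21 = -15)
v - 82*10 = -15 - 82*10 = -15 - 820 = -835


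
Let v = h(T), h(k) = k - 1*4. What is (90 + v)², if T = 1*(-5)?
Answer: 6561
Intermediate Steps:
T = -5
h(k) = -4 + k (h(k) = k - 4 = -4 + k)
v = -9 (v = -4 - 5 = -9)
(90 + v)² = (90 - 9)² = 81² = 6561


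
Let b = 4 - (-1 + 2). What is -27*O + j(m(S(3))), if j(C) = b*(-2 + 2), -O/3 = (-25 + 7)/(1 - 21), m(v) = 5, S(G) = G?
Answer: 729/10 ≈ 72.900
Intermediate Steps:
b = 3 (b = 4 - 1*1 = 4 - 1 = 3)
O = -27/10 (O = -3*(-25 + 7)/(1 - 21) = -(-54)/(-20) = -(-54)*(-1)/20 = -3*9/10 = -27/10 ≈ -2.7000)
j(C) = 0 (j(C) = 3*(-2 + 2) = 3*0 = 0)
-27*O + j(m(S(3))) = -27*(-27/10) + 0 = 729/10 + 0 = 729/10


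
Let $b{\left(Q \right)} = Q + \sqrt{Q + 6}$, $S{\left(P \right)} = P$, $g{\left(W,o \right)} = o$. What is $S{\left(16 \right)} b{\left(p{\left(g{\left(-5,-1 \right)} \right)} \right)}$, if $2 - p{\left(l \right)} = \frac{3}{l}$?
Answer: $80 + 16 \sqrt{11} \approx 133.07$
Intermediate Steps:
$p{\left(l \right)} = 2 - \frac{3}{l}$
$b{\left(Q \right)} = Q + \sqrt{6 + Q}$
$S{\left(16 \right)} b{\left(p{\left(g{\left(-5,-1 \right)} \right)} \right)} = 16 \left(\left(2 - \frac{3}{-1}\right) + \sqrt{6 - \left(-2 + \frac{3}{-1}\right)}\right) = 16 \left(\left(2 - -3\right) + \sqrt{6 + \left(2 - -3\right)}\right) = 16 \left(\left(2 + 3\right) + \sqrt{6 + \left(2 + 3\right)}\right) = 16 \left(5 + \sqrt{6 + 5}\right) = 16 \left(5 + \sqrt{11}\right) = 80 + 16 \sqrt{11}$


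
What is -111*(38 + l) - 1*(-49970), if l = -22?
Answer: 48194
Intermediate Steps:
-111*(38 + l) - 1*(-49970) = -111*(38 - 22) - 1*(-49970) = -111*16 + 49970 = -1776 + 49970 = 48194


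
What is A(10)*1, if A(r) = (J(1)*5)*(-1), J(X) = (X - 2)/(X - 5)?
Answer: -5/4 ≈ -1.2500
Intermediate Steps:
J(X) = (-2 + X)/(-5 + X)
A(r) = -5/4 (A(r) = (((-2 + 1)/(-5 + 1))*5)*(-1) = ((-1/(-4))*5)*(-1) = (-¼*(-1)*5)*(-1) = ((¼)*5)*(-1) = (5/4)*(-1) = -5/4)
A(10)*1 = -5/4*1 = -5/4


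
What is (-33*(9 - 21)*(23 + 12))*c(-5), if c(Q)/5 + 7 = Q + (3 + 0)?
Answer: -623700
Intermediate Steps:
c(Q) = -20 + 5*Q (c(Q) = -35 + 5*(Q + (3 + 0)) = -35 + 5*(Q + 3) = -35 + 5*(3 + Q) = -35 + (15 + 5*Q) = -20 + 5*Q)
(-33*(9 - 21)*(23 + 12))*c(-5) = (-33*(9 - 21)*(23 + 12))*(-20 + 5*(-5)) = (-(-396)*35)*(-20 - 25) = -33*(-420)*(-45) = 13860*(-45) = -623700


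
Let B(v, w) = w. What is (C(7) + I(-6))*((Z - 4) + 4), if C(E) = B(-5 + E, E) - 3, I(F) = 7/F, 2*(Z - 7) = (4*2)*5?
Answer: 153/2 ≈ 76.500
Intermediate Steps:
Z = 27 (Z = 7 + ((4*2)*5)/2 = 7 + (8*5)/2 = 7 + (1/2)*40 = 7 + 20 = 27)
C(E) = -3 + E (C(E) = E - 3 = -3 + E)
(C(7) + I(-6))*((Z - 4) + 4) = ((-3 + 7) + 7/(-6))*((27 - 4) + 4) = (4 + 7*(-1/6))*(23 + 4) = (4 - 7/6)*27 = (17/6)*27 = 153/2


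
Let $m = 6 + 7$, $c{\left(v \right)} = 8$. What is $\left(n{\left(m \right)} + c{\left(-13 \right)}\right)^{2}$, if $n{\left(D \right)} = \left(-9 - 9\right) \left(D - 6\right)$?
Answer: $13924$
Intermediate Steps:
$m = 13$
$n{\left(D \right)} = 108 - 18 D$ ($n{\left(D \right)} = - 18 \left(-6 + D\right) = 108 - 18 D$)
$\left(n{\left(m \right)} + c{\left(-13 \right)}\right)^{2} = \left(\left(108 - 234\right) + 8\right)^{2} = \left(-126 + 8\right)^{2} = \left(-118\right)^{2} = 13924$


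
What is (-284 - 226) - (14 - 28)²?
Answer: -706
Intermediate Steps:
(-284 - 226) - (14 - 28)² = -510 - 1*(-14)² = -510 - 1*196 = -510 - 196 = -706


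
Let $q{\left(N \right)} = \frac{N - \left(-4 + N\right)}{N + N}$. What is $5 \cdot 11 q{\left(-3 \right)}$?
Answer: $- \frac{110}{3} \approx -36.667$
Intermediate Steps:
$q{\left(N \right)} = \frac{2}{N}$ ($q{\left(N \right)} = \frac{4}{2 N} = 4 \frac{1}{2 N} = \frac{2}{N}$)
$5 \cdot 11 q{\left(-3 \right)} = 5 \cdot 11 \frac{2}{-3} = 55 \cdot 2 \left(- \frac{1}{3}\right) = 55 \left(- \frac{2}{3}\right) = - \frac{110}{3}$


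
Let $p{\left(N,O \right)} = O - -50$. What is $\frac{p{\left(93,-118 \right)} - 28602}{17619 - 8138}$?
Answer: $- \frac{28670}{9481} \approx -3.0239$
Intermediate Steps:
$p{\left(N,O \right)} = 50 + O$ ($p{\left(N,O \right)} = O + 50 = 50 + O$)
$\frac{p{\left(93,-118 \right)} - 28602}{17619 - 8138} = \frac{\left(50 - 118\right) - 28602}{17619 - 8138} = \frac{-68 - 28602}{9481} = \left(-28670\right) \frac{1}{9481} = - \frac{28670}{9481}$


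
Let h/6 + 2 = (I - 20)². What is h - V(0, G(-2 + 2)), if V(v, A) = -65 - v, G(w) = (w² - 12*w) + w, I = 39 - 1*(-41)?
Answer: 21653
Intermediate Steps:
I = 80 (I = 39 + 41 = 80)
G(w) = w² - 11*w
h = 21588 (h = -12 + 6*(80 - 20)² = -12 + 6*60² = -12 + 6*3600 = -12 + 21600 = 21588)
h - V(0, G(-2 + 2)) = 21588 - (-65 - 1*0) = 21588 - (-65 + 0) = 21588 - 1*(-65) = 21588 + 65 = 21653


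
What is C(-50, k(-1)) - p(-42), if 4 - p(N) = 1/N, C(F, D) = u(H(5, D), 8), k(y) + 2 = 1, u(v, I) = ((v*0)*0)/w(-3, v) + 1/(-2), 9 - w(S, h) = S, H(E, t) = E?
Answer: -95/21 ≈ -4.5238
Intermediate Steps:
w(S, h) = 9 - S
u(v, I) = -½ (u(v, I) = ((v*0)*0)/(9 - 1*(-3)) + 1/(-2) = (0*0)/(9 + 3) + 1*(-½) = 0/12 - ½ = 0*(1/12) - ½ = 0 - ½ = -½)
k(y) = -1 (k(y) = -2 + 1 = -1)
C(F, D) = -½
p(N) = 4 - 1/N
C(-50, k(-1)) - p(-42) = -½ - (4 - 1/(-42)) = -½ - (4 - 1*(-1/42)) = -½ - (4 + 1/42) = -½ - 1*169/42 = -½ - 169/42 = -95/21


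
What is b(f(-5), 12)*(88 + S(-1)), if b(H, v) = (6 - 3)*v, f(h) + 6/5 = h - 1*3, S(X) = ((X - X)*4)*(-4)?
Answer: 3168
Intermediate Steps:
S(X) = 0 (S(X) = (0*4)*(-4) = 0*(-4) = 0)
f(h) = -21/5 + h (f(h) = -6/5 + (h - 1*3) = -6/5 + (h - 3) = -6/5 + (-3 + h) = -21/5 + h)
b(H, v) = 3*v
b(f(-5), 12)*(88 + S(-1)) = (3*12)*(88 + 0) = 36*88 = 3168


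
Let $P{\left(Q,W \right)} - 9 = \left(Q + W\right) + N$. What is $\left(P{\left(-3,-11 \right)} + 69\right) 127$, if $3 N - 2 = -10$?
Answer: $\frac{23368}{3} \approx 7789.3$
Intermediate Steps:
$N = - \frac{8}{3}$ ($N = \frac{2}{3} + \frac{1}{3} \left(-10\right) = \frac{2}{3} - \frac{10}{3} = - \frac{8}{3} \approx -2.6667$)
$P{\left(Q,W \right)} = \frac{19}{3} + Q + W$ ($P{\left(Q,W \right)} = 9 - \left(\frac{8}{3} - Q - W\right) = 9 + \left(- \frac{8}{3} + Q + W\right) = \frac{19}{3} + Q + W$)
$\left(P{\left(-3,-11 \right)} + 69\right) 127 = \left(\left(\frac{19}{3} - 3 - 11\right) + 69\right) 127 = \left(- \frac{23}{3} + 69\right) 127 = \frac{184}{3} \cdot 127 = \frac{23368}{3}$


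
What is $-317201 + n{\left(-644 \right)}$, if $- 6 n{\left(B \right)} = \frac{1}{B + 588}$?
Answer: $- \frac{106579535}{336} \approx -3.172 \cdot 10^{5}$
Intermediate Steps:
$n{\left(B \right)} = - \frac{1}{6 \left(588 + B\right)}$ ($n{\left(B \right)} = - \frac{1}{6 \left(B + 588\right)} = - \frac{1}{6 \left(588 + B\right)}$)
$-317201 + n{\left(-644 \right)} = -317201 - \frac{1}{3528 + 6 \left(-644\right)} = -317201 - \frac{1}{3528 - 3864} = -317201 - \frac{1}{-336} = -317201 - - \frac{1}{336} = -317201 + \frac{1}{336} = - \frac{106579535}{336}$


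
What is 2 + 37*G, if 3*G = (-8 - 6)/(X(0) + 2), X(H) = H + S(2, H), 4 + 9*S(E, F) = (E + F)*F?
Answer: -109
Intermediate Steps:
S(E, F) = -4/9 + F*(E + F)/9 (S(E, F) = -4/9 + ((E + F)*F)/9 = -4/9 + (F*(E + F))/9 = -4/9 + F*(E + F)/9)
X(H) = -4/9 + H**2/9 + 11*H/9 (X(H) = H + (-4/9 + H**2/9 + (1/9)*2*H) = H + (-4/9 + H**2/9 + 2*H/9) = -4/9 + H**2/9 + 11*H/9)
G = -3 (G = ((-8 - 6)/((-4/9 + (1/9)*0**2 + (11/9)*0) + 2))/3 = (-14/((-4/9 + (1/9)*0 + 0) + 2))/3 = (-14/((-4/9 + 0 + 0) + 2))/3 = (-14/(-4/9 + 2))/3 = (-14/14/9)/3 = (-14*9/14)/3 = (1/3)*(-9) = -3)
2 + 37*G = 2 + 37*(-3) = 2 - 111 = -109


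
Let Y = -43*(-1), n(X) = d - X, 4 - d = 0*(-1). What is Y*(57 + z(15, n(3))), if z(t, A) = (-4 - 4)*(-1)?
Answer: 2795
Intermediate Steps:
d = 4 (d = 4 - 0*(-1) = 4 - 1*0 = 4 + 0 = 4)
n(X) = 4 - X
Y = 43
z(t, A) = 8 (z(t, A) = -8*(-1) = 8)
Y*(57 + z(15, n(3))) = 43*(57 + 8) = 43*65 = 2795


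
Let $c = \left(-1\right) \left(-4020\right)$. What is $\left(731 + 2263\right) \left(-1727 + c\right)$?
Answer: $6865242$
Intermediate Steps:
$c = 4020$
$\left(731 + 2263\right) \left(-1727 + c\right) = \left(731 + 2263\right) \left(-1727 + 4020\right) = 2994 \cdot 2293 = 6865242$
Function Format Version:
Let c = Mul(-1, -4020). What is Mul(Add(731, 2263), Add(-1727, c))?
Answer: 6865242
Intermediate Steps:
c = 4020
Mul(Add(731, 2263), Add(-1727, c)) = Mul(Add(731, 2263), Add(-1727, 4020)) = Mul(2994, 2293) = 6865242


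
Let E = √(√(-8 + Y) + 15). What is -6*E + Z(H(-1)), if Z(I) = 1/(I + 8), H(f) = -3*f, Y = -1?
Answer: 1/11 - 6*√(15 + 3*I) ≈ -23.262 - 2.3124*I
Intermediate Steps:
Z(I) = 1/(8 + I)
E = √(15 + 3*I) (E = √(√(-8 - 1) + 15) = √(√(-9) + 15) = √(3*I + 15) = √(15 + 3*I) ≈ 3.8921 + 0.3854*I)
-6*E + Z(H(-1)) = -6*√(15 + 3*I) + 1/(8 - 3*(-1)) = -6*√(15 + 3*I) + 1/(8 + 3) = -6*√(15 + 3*I) + 1/11 = 1/11 - 6*√(15 + 3*I)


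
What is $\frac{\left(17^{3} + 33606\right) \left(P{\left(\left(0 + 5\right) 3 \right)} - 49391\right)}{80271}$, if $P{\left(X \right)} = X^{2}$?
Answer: $- \frac{1893825154}{80271} \approx -23593.0$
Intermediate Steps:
$\frac{\left(17^{3} + 33606\right) \left(P{\left(\left(0 + 5\right) 3 \right)} - 49391\right)}{80271} = \frac{\left(17^{3} + 33606\right) \left(\left(\left(0 + 5\right) 3\right)^{2} - 49391\right)}{80271} = \left(4913 + 33606\right) \left(\left(5 \cdot 3\right)^{2} - 49391\right) \frac{1}{80271} = 38519 \left(15^{2} - 49391\right) \frac{1}{80271} = 38519 \left(225 - 49391\right) \frac{1}{80271} = 38519 \left(-49166\right) \frac{1}{80271} = \left(-1893825154\right) \frac{1}{80271} = - \frac{1893825154}{80271}$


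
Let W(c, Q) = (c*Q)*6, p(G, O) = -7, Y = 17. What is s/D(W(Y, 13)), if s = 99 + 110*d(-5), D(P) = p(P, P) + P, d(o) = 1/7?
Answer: 803/9233 ≈ 0.086971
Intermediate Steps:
d(o) = ⅐
W(c, Q) = 6*Q*c (W(c, Q) = (Q*c)*6 = 6*Q*c)
D(P) = -7 + P
s = 803/7 (s = 99 + 110*(⅐) = 99 + 110/7 = 803/7 ≈ 114.71)
s/D(W(Y, 13)) = 803/(7*(-7 + 6*13*17)) = 803/(7*(-7 + 1326)) = (803/7)/1319 = (803/7)*(1/1319) = 803/9233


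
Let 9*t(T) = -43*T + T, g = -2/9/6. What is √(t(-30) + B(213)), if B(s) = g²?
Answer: √102061/27 ≈ 11.832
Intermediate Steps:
g = -1/27 (g = -2*⅑*(⅙) = -2/9*⅙ = -1/27 ≈ -0.037037)
t(T) = -14*T/3 (t(T) = (-43*T + T)/9 = (-42*T)/9 = -14*T/3)
B(s) = 1/729 (B(s) = (-1/27)² = 1/729)
√(t(-30) + B(213)) = √(-14/3*(-30) + 1/729) = √(140 + 1/729) = √(102061/729) = √102061/27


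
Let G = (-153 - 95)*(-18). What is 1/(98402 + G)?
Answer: 1/102866 ≈ 9.7214e-6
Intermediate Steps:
G = 4464 (G = -248*(-18) = 4464)
1/(98402 + G) = 1/(98402 + 4464) = 1/102866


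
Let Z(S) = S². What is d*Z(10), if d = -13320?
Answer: -1332000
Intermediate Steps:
d*Z(10) = -13320*10² = -13320*100 = -1332000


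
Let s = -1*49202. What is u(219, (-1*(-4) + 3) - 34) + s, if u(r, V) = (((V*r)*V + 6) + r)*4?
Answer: 590302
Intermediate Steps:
u(r, V) = 24 + 4*r + 4*r*V² (u(r, V) = ((r*V² + 6) + r)*4 = ((6 + r*V²) + r)*4 = (6 + r + r*V²)*4 = 24 + 4*r + 4*r*V²)
s = -49202
u(219, (-1*(-4) + 3) - 34) + s = (24 + 4*219 + 4*219*((-1*(-4) + 3) - 34)²) - 49202 = (24 + 876 + 4*219*((4 + 3) - 34)²) - 49202 = (24 + 876 + 4*219*(7 - 34)²) - 49202 = (24 + 876 + 4*219*(-27)²) - 49202 = (24 + 876 + 4*219*729) - 49202 = (24 + 876 + 638604) - 49202 = 639504 - 49202 = 590302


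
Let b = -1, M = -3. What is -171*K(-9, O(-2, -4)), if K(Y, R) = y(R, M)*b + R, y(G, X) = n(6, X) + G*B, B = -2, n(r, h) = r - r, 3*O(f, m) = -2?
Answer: 342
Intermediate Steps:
O(f, m) = -2/3 (O(f, m) = (1/3)*(-2) = -2/3)
n(r, h) = 0
y(G, X) = -2*G (y(G, X) = 0 + G*(-2) = 0 - 2*G = -2*G)
K(Y, R) = 3*R (K(Y, R) = -2*R*(-1) + R = 2*R + R = 3*R)
-171*K(-9, O(-2, -4)) = -513*(-2)/3 = -171*(-2) = 342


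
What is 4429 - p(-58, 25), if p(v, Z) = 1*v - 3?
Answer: 4490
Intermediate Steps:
p(v, Z) = -3 + v (p(v, Z) = v - 3 = -3 + v)
4429 - p(-58, 25) = 4429 - (-3 - 58) = 4429 - 1*(-61) = 4429 + 61 = 4490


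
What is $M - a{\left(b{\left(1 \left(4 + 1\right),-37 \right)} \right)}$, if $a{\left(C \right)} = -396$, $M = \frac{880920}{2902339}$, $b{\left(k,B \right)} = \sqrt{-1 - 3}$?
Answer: $\frac{1150207164}{2902339} \approx 396.3$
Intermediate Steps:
$b{\left(k,B \right)} = 2 i$ ($b{\left(k,B \right)} = \sqrt{-4} = 2 i$)
$M = \frac{880920}{2902339}$ ($M = 880920 \cdot \frac{1}{2902339} = \frac{880920}{2902339} \approx 0.30352$)
$M - a{\left(b{\left(1 \left(4 + 1\right),-37 \right)} \right)} = \frac{880920}{2902339} - -396 = \frac{880920}{2902339} + 396 = \frac{1150207164}{2902339}$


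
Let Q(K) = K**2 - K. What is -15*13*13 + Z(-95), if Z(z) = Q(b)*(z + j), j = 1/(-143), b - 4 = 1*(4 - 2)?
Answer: -770085/143 ≈ -5385.2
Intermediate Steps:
b = 6 (b = 4 + 1*(4 - 2) = 4 + 1*2 = 4 + 2 = 6)
j = -1/143 ≈ -0.0069930
Z(z) = -30/143 + 30*z (Z(z) = (6*(-1 + 6))*(z - 1/143) = (6*5)*(-1/143 + z) = 30*(-1/143 + z) = -30/143 + 30*z)
-15*13*13 + Z(-95) = -15*13*13 + (-30/143 + 30*(-95)) = -195*13 + (-30/143 - 2850) = -2535 - 407580/143 = -770085/143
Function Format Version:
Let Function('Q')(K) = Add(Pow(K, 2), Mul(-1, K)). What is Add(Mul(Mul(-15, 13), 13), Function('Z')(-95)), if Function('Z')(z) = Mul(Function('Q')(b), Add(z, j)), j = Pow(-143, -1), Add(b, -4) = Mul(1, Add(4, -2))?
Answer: Rational(-770085, 143) ≈ -5385.2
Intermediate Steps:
b = 6 (b = Add(4, Mul(1, Add(4, -2))) = Add(4, Mul(1, 2)) = Add(4, 2) = 6)
j = Rational(-1, 143) ≈ -0.0069930
Function('Z')(z) = Add(Rational(-30, 143), Mul(30, z)) (Function('Z')(z) = Mul(Mul(6, Add(-1, 6)), Add(z, Rational(-1, 143))) = Mul(Mul(6, 5), Add(Rational(-1, 143), z)) = Mul(30, Add(Rational(-1, 143), z)) = Add(Rational(-30, 143), Mul(30, z)))
Add(Mul(Mul(-15, 13), 13), Function('Z')(-95)) = Add(Mul(Mul(-15, 13), 13), Add(Rational(-30, 143), Mul(30, -95))) = Add(Mul(-195, 13), Add(Rational(-30, 143), -2850)) = Add(-2535, Rational(-407580, 143)) = Rational(-770085, 143)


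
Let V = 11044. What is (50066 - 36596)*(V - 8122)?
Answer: 39359340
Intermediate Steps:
(50066 - 36596)*(V - 8122) = (50066 - 36596)*(11044 - 8122) = 13470*2922 = 39359340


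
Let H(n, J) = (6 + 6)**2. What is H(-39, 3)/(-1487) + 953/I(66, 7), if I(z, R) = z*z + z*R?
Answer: 723319/7164366 ≈ 0.10096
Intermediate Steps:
I(z, R) = z**2 + R*z
H(n, J) = 144 (H(n, J) = 12**2 = 144)
H(-39, 3)/(-1487) + 953/I(66, 7) = 144/(-1487) + 953/((66*(7 + 66))) = 144*(-1/1487) + 953/((66*73)) = -144/1487 + 953/4818 = 723319/7164366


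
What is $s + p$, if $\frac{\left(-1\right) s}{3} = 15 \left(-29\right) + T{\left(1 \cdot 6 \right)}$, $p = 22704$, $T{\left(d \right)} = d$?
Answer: $23991$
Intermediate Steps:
$s = 1287$ ($s = - 3 \left(15 \left(-29\right) + 1 \cdot 6\right) = - 3 \left(-435 + 6\right) = \left(-3\right) \left(-429\right) = 1287$)
$s + p = 1287 + 22704 = 23991$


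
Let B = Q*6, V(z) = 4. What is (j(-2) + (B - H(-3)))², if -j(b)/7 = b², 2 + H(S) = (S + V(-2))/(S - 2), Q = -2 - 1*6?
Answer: 136161/25 ≈ 5446.4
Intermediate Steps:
Q = -8 (Q = -2 - 6 = -8)
H(S) = -2 + (4 + S)/(-2 + S) (H(S) = -2 + (S + 4)/(S - 2) = -2 + (4 + S)/(-2 + S))
j(b) = -7*b²
B = -48 (B = -8*6 = -48)
(j(-2) + (B - H(-3)))² = (-7*(-2)² + (-48 - (8 - 1*(-3))/(-2 - 3)))² = (-7*4 + (-48 - (8 + 3)/(-5)))² = (-28 + (-48 - (-1)*11/5))² = (-28 + (-48 - 1*(-11/5)))² = (-28 + (-48 + 11/5))² = (-28 - 229/5)² = (-369/5)² = 136161/25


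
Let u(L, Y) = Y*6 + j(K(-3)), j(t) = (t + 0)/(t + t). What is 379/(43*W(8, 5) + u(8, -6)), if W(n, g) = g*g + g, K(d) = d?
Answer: 758/2509 ≈ 0.30211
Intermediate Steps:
j(t) = ½ (j(t) = t/((2*t)) = t*(1/(2*t)) = ½)
W(n, g) = g + g² (W(n, g) = g² + g = g + g²)
u(L, Y) = ½ + 6*Y (u(L, Y) = Y*6 + ½ = 6*Y + ½ = ½ + 6*Y)
379/(43*W(8, 5) + u(8, -6)) = 379/(43*(5*(1 + 5)) + (½ + 6*(-6))) = 379/(43*(5*6) + (½ - 36)) = 379/(43*30 - 71/2) = 379/(1290 - 71/2) = 379/(2509/2) = 379*(2/2509) = 758/2509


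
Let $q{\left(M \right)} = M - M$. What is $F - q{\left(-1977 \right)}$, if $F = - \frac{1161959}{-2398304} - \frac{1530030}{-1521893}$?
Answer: $\frac{5437854337507}{3649962069472} \approx 1.4898$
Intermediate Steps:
$F = \frac{5437854337507}{3649962069472}$ ($F = \left(-1161959\right) \left(- \frac{1}{2398304}\right) - - \frac{1530030}{1521893} = \frac{1161959}{2398304} + \frac{1530030}{1521893} = \frac{5437854337507}{3649962069472} \approx 1.4898$)
$q{\left(M \right)} = 0$
$F - q{\left(-1977 \right)} = \frac{5437854337507}{3649962069472} - 0 = \frac{5437854337507}{3649962069472} + 0 = \frac{5437854337507}{3649962069472}$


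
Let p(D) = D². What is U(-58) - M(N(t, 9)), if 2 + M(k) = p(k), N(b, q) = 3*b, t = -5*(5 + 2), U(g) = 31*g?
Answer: -12821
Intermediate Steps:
t = -35 (t = -5*7 = -35)
M(k) = -2 + k²
U(-58) - M(N(t, 9)) = 31*(-58) - (-2 + (3*(-35))²) = -1798 - (-2 + (-105)²) = -1798 - (-2 + 11025) = -1798 - 1*11023 = -1798 - 11023 = -12821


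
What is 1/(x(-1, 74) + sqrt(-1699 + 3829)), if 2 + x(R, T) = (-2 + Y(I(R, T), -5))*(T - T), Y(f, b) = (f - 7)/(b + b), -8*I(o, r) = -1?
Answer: 1/1063 + sqrt(2130)/2126 ≈ 0.022649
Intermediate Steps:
I(o, r) = 1/8 (I(o, r) = -1/8*(-1) = 1/8)
Y(f, b) = (-7 + f)/(2*b) (Y(f, b) = (-7 + f)/((2*b)) = (-7 + f)*(1/(2*b)) = (-7 + f)/(2*b))
x(R, T) = -2 (x(R, T) = -2 + (-2 + (1/2)*(-7 + 1/8)/(-5))*(T - T) = -2 + (-2 + (1/2)*(-1/5)*(-55/8))*0 = -2 + (-2 + 11/16)*0 = -2 - 21/16*0 = -2 + 0 = -2)
1/(x(-1, 74) + sqrt(-1699 + 3829)) = 1/(-2 + sqrt(-1699 + 3829)) = 1/(-2 + sqrt(2130))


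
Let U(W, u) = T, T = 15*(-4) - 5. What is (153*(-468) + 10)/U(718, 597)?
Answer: 71594/65 ≈ 1101.4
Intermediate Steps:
T = -65 (T = -60 - 5 = -65)
U(W, u) = -65
(153*(-468) + 10)/U(718, 597) = (153*(-468) + 10)/(-65) = (-71604 + 10)*(-1/65) = -71594*(-1/65) = 71594/65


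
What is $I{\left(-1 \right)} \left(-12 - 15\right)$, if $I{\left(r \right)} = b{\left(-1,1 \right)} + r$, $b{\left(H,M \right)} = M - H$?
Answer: $-27$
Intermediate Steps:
$I{\left(r \right)} = 2 + r$ ($I{\left(r \right)} = \left(1 - -1\right) + r = \left(1 + 1\right) + r = 2 + r$)
$I{\left(-1 \right)} \left(-12 - 15\right) = \left(2 - 1\right) \left(-12 - 15\right) = 1 \left(-27\right) = -27$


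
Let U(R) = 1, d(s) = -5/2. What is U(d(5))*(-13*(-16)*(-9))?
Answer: -1872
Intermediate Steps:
d(s) = -5/2 (d(s) = -5*½ = -5/2)
U(d(5))*(-13*(-16)*(-9)) = 1*(-13*(-16)*(-9)) = 1*(208*(-9)) = 1*(-1872) = -1872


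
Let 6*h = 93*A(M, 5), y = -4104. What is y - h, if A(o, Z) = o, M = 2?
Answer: -4135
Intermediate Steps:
h = 31 (h = (93*2)/6 = (1/6)*186 = 31)
y - h = -4104 - 1*31 = -4104 - 31 = -4135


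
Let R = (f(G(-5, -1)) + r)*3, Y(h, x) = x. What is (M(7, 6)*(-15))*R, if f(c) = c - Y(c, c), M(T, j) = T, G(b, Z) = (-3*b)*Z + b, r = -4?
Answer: 1260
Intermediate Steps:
G(b, Z) = b - 3*Z*b (G(b, Z) = -3*Z*b + b = b - 3*Z*b)
f(c) = 0 (f(c) = c - c = 0)
R = -12 (R = (0 - 4)*3 = -4*3 = -12)
(M(7, 6)*(-15))*R = (7*(-15))*(-12) = -105*(-12) = 1260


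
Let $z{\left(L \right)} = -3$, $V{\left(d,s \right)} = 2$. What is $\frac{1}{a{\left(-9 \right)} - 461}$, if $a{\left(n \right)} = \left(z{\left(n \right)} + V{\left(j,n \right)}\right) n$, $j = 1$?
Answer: $- \frac{1}{452} \approx -0.0022124$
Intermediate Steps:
$a{\left(n \right)} = - n$ ($a{\left(n \right)} = \left(-3 + 2\right) n = - n$)
$\frac{1}{a{\left(-9 \right)} - 461} = \frac{1}{\left(-1\right) \left(-9\right) - 461} = \frac{1}{9 - 461} = \frac{1}{-452} = - \frac{1}{452}$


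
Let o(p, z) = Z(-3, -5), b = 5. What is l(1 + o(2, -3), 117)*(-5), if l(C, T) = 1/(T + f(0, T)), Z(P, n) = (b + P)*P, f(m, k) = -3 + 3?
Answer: -5/117 ≈ -0.042735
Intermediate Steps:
f(m, k) = 0
Z(P, n) = P*(5 + P) (Z(P, n) = (5 + P)*P = P*(5 + P))
o(p, z) = -6 (o(p, z) = -3*(5 - 3) = -3*2 = -6)
l(C, T) = 1/T (l(C, T) = 1/(T + 0) = 1/T)
l(1 + o(2, -3), 117)*(-5) = -5/117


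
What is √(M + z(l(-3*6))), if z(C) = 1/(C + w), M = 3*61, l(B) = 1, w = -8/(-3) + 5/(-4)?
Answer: 3*√17139/29 ≈ 13.543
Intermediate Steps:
w = 17/12 (w = -8*(-⅓) + 5*(-¼) = 8/3 - 5/4 = 17/12 ≈ 1.4167)
M = 183
z(C) = 1/(17/12 + C) (z(C) = 1/(C + 17/12) = 1/(17/12 + C))
√(M + z(l(-3*6))) = √(183 + 12/(17 + 12*1)) = √(183 + 12/(17 + 12)) = √(183 + 12/29) = √(5319/29) = 3*√17139/29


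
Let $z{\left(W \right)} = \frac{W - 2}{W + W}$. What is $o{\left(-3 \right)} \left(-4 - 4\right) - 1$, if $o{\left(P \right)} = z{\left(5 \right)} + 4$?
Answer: $- \frac{177}{5} \approx -35.4$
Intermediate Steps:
$z{\left(W \right)} = \frac{-2 + W}{2 W}$
$o{\left(P \right)} = \frac{43}{10}$ ($o{\left(P \right)} = \frac{-2 + 5}{2 \cdot 5} + 4 = \frac{1}{2} \cdot \frac{1}{5} \cdot 3 + 4 = \frac{3}{10} + 4 = \frac{43}{10}$)
$o{\left(-3 \right)} \left(-4 - 4\right) - 1 = \frac{43 \left(-4 - 4\right)}{10} - 1 = \frac{43}{10} \left(-8\right) - 1 = - \frac{172}{5} - 1 = - \frac{177}{5}$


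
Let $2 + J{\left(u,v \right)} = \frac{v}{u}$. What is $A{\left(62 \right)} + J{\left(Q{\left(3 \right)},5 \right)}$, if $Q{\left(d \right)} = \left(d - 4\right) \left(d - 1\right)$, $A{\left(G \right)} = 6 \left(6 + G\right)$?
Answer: $\frac{807}{2} \approx 403.5$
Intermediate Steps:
$A{\left(G \right)} = 36 + 6 G$
$Q{\left(d \right)} = \left(-1 + d\right) \left(-4 + d\right)$ ($Q{\left(d \right)} = \left(-4 + d\right) \left(-1 + d\right) = \left(-1 + d\right) \left(-4 + d\right)$)
$J{\left(u,v \right)} = -2 + \frac{v}{u}$
$A{\left(62 \right)} + J{\left(Q{\left(3 \right)},5 \right)} = \left(36 + 6 \cdot 62\right) + \left(-2 + \frac{5}{4 + 3^{2} - 15}\right) = \left(36 + 372\right) + \left(-2 + \frac{5}{4 + 9 - 15}\right) = 408 + \left(-2 + \frac{5}{-2}\right) = 408 + \left(-2 + 5 \left(- \frac{1}{2}\right)\right) = 408 - \frac{9}{2} = \frac{807}{2}$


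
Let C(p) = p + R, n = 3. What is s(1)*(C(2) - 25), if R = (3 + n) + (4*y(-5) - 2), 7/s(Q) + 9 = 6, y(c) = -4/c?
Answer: 553/15 ≈ 36.867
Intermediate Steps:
s(Q) = -7/3 (s(Q) = 7/(-9 + 6) = 7/(-3) = 7*(-1/3) = -7/3)
R = 36/5 (R = (3 + 3) + (4*(-4/(-5)) - 2) = 6 + (4*(-4*(-1/5)) - 2) = 6 + (4*(4/5) - 2) = 6 + (16/5 - 2) = 6 + 6/5 = 36/5 ≈ 7.2000)
C(p) = 36/5 + p (C(p) = p + 36/5 = 36/5 + p)
s(1)*(C(2) - 25) = -7*((36/5 + 2) - 25)/3 = -7*(46/5 - 25)/3 = -7/3*(-79/5) = 553/15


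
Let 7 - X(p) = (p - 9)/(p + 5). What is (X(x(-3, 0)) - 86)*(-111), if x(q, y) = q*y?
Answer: 42846/5 ≈ 8569.2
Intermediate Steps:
X(p) = 7 - (-9 + p)/(5 + p) (X(p) = 7 - (p - 9)/(p + 5) = 7 - (-9 + p)/(5 + p))
(X(x(-3, 0)) - 86)*(-111) = (2*(22 + 3*(-3*0))/(5 - 3*0) - 86)*(-111) = (2*(22 + 3*0)/(5 + 0) - 86)*(-111) = (2*(22 + 0)/5 - 86)*(-111) = (2*(⅕)*22 - 86)*(-111) = (44/5 - 86)*(-111) = -386/5*(-111) = 42846/5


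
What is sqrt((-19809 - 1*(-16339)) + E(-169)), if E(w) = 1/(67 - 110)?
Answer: 3*I*sqrt(712897)/43 ≈ 58.907*I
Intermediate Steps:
E(w) = -1/43 (E(w) = 1/(-43) = -1/43)
sqrt((-19809 - 1*(-16339)) + E(-169)) = sqrt((-19809 - 1*(-16339)) - 1/43) = sqrt((-19809 + 16339) - 1/43) = sqrt(-3470 - 1/43) = sqrt(-149211/43) = 3*I*sqrt(712897)/43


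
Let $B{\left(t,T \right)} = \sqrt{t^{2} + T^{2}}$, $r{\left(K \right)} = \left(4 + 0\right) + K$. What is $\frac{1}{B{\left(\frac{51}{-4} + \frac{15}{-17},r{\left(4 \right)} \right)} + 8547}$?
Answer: $\frac{39521328}{337787635151} - \frac{68 \sqrt{1155265}}{337787635151} \approx 0.00011678$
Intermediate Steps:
$r{\left(K \right)} = 4 + K$
$B{\left(t,T \right)} = \sqrt{T^{2} + t^{2}}$
$\frac{1}{B{\left(\frac{51}{-4} + \frac{15}{-17},r{\left(4 \right)} \right)} + 8547} = \frac{1}{\sqrt{\left(4 + 4\right)^{2} + \left(\frac{51}{-4} + \frac{15}{-17}\right)^{2}} + 8547} = \frac{1}{\sqrt{8^{2} + \left(51 \left(- \frac{1}{4}\right) + 15 \left(- \frac{1}{17}\right)\right)^{2}} + 8547} = \frac{1}{\sqrt{64 + \left(- \frac{51}{4} - \frac{15}{17}\right)^{2}} + 8547} = \frac{1}{\sqrt{64 + \left(- \frac{927}{68}\right)^{2}} + 8547} = \frac{1}{\sqrt{64 + \frac{859329}{4624}} + 8547} = \frac{1}{\sqrt{\frac{1155265}{4624}} + 8547} = \frac{1}{\frac{\sqrt{1155265}}{68} + 8547} = \frac{1}{8547 + \frac{\sqrt{1155265}}{68}}$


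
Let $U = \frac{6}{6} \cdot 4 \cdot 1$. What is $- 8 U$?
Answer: $-32$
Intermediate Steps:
$U = 4$ ($U = 6 \cdot \frac{1}{6} \cdot 4 \cdot 1 = 1 \cdot 4 \cdot 1 = 4 \cdot 1 = 4$)
$- 8 U = \left(-8\right) 4 = -32$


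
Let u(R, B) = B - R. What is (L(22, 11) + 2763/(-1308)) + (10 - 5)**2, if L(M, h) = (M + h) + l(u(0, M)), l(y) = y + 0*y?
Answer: 33959/436 ≈ 77.888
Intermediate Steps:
l(y) = y (l(y) = y + 0 = y)
L(M, h) = h + 2*M (L(M, h) = (M + h) + (M - 1*0) = (M + h) + (M + 0) = (M + h) + M = h + 2*M)
(L(22, 11) + 2763/(-1308)) + (10 - 5)**2 = ((11 + 2*22) + 2763/(-1308)) + (10 - 5)**2 = ((11 + 44) + 2763*(-1/1308)) + 5**2 = (55 - 921/436) + 25 = 23059/436 + 25 = 33959/436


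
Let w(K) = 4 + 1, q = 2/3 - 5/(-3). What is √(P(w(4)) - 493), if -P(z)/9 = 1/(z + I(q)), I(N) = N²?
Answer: I*√4363762/94 ≈ 22.223*I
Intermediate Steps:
q = 7/3 (q = 2*(⅓) - 5*(-⅓) = ⅔ + 5/3 = 7/3 ≈ 2.3333)
w(K) = 5
P(z) = -9/(49/9 + z) (P(z) = -9/(z + (7/3)²) = -9/(z + 49/9) = -9/(49/9 + z))
√(P(w(4)) - 493) = √(-81/(49 + 9*5) - 493) = √(-81/(49 + 45) - 493) = √(-81/94 - 493) = √(-46423/94) = I*√4363762/94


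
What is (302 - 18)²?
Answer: 80656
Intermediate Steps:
(302 - 18)² = 284² = 80656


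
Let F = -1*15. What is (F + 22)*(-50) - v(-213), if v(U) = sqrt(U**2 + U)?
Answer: -350 - 2*sqrt(11289) ≈ -562.50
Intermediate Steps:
F = -15
v(U) = sqrt(U + U**2)
(F + 22)*(-50) - v(-213) = (-15 + 22)*(-50) - sqrt(-213*(1 - 213)) = 7*(-50) - sqrt(-213*(-212)) = -350 - sqrt(45156) = -350 - 2*sqrt(11289)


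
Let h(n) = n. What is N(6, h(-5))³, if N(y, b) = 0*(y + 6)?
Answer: 0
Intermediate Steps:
N(y, b) = 0 (N(y, b) = 0*(6 + y) = 0)
N(6, h(-5))³ = 0³ = 0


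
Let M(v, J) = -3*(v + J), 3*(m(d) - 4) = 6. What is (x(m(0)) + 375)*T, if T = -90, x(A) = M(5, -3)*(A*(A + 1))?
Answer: -11070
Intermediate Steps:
m(d) = 6 (m(d) = 4 + (⅓)*6 = 4 + 2 = 6)
M(v, J) = -3*J - 3*v (M(v, J) = -3*(J + v) = -3*J - 3*v)
x(A) = -6*A*(1 + A) (x(A) = (-3*(-3) - 3*5)*(A*(A + 1)) = (9 - 15)*(A*(1 + A)) = -6*A*(1 + A))
(x(m(0)) + 375)*T = (-6*6*(1 + 6) + 375)*(-90) = (-6*6*7 + 375)*(-90) = (-252 + 375)*(-90) = 123*(-90) = -11070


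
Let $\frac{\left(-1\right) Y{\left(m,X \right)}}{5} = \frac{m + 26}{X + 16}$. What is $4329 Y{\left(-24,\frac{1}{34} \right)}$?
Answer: $- \frac{294372}{109} \approx -2700.7$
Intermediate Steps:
$Y{\left(m,X \right)} = - \frac{5 \left(26 + m\right)}{16 + X}$ ($Y{\left(m,X \right)} = - 5 \frac{m + 26}{X + 16} = - 5 \frac{26 + m}{16 + X} = - \frac{5 \left(26 + m\right)}{16 + X}$)
$4329 Y{\left(-24,\frac{1}{34} \right)} = 4329 \frac{5 \left(-26 - -24\right)}{16 + \frac{1}{34}} = 4329 \frac{5 \left(-26 + 24\right)}{16 + \frac{1}{34}} = 4329 \cdot 5 \frac{1}{\frac{545}{34}} \left(-2\right) = 4329 \cdot 5 \cdot \frac{34}{545} \left(-2\right) = 4329 \left(- \frac{68}{109}\right) = - \frac{294372}{109}$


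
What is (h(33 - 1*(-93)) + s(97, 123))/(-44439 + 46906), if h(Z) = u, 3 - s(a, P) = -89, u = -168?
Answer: -76/2467 ≈ -0.030807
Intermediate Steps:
s(a, P) = 92 (s(a, P) = 3 - 1*(-89) = 3 + 89 = 92)
h(Z) = -168
(h(33 - 1*(-93)) + s(97, 123))/(-44439 + 46906) = (-168 + 92)/(-44439 + 46906) = -76/2467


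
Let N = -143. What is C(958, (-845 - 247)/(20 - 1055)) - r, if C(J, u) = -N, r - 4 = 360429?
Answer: -360290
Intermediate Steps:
r = 360433 (r = 4 + 360429 = 360433)
C(J, u) = 143 (C(J, u) = -1*(-143) = 143)
C(958, (-845 - 247)/(20 - 1055)) - r = 143 - 1*360433 = 143 - 360433 = -360290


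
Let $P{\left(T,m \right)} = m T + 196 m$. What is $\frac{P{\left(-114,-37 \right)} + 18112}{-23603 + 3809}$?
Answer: $- \frac{2513}{3299} \approx -0.76175$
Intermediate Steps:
$P{\left(T,m \right)} = 196 m + T m$ ($P{\left(T,m \right)} = T m + 196 m = 196 m + T m$)
$\frac{P{\left(-114,-37 \right)} + 18112}{-23603 + 3809} = \frac{- 37 \left(196 - 114\right) + 18112}{-23603 + 3809} = \frac{\left(-37\right) 82 + 18112}{-19794} = \left(-3034 + 18112\right) \left(- \frac{1}{19794}\right) = 15078 \left(- \frac{1}{19794}\right) = - \frac{2513}{3299}$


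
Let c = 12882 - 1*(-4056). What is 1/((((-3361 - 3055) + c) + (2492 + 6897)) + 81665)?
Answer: 1/101576 ≈ 9.8449e-6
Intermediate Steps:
c = 16938 (c = 12882 + 4056 = 16938)
1/((((-3361 - 3055) + c) + (2492 + 6897)) + 81665) = 1/((((-3361 - 3055) + 16938) + (2492 + 6897)) + 81665) = 1/(((-6416 + 16938) + 9389) + 81665) = 1/((10522 + 9389) + 81665) = 1/(19911 + 81665) = 1/101576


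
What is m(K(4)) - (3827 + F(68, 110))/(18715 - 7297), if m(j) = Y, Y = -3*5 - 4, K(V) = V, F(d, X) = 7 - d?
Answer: -110354/5709 ≈ -19.330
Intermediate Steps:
Y = -19 (Y = -15 - 4 = -19)
m(j) = -19
m(K(4)) - (3827 + F(68, 110))/(18715 - 7297) = -19 - (3827 + (7 - 1*68))/(18715 - 7297) = -19 - (3827 + (7 - 68))/11418 = -19 - (3827 - 61)/11418 = -19 - 3766/11418 = -19 - 1*1883/5709 = -19 - 1883/5709 = -110354/5709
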